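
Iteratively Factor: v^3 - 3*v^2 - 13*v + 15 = (v + 3)*(v^2 - 6*v + 5) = (v - 5)*(v + 3)*(v - 1)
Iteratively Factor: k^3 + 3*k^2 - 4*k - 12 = (k - 2)*(k^2 + 5*k + 6) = (k - 2)*(k + 2)*(k + 3)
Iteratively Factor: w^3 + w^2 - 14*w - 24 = (w + 3)*(w^2 - 2*w - 8) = (w - 4)*(w + 3)*(w + 2)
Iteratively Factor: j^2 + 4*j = (j + 4)*(j)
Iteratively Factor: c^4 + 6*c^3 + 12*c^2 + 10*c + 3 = (c + 1)*(c^3 + 5*c^2 + 7*c + 3) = (c + 1)*(c + 3)*(c^2 + 2*c + 1) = (c + 1)^2*(c + 3)*(c + 1)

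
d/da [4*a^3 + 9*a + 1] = 12*a^2 + 9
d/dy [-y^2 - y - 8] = -2*y - 1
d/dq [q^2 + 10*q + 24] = 2*q + 10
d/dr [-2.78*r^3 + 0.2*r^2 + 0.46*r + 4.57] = -8.34*r^2 + 0.4*r + 0.46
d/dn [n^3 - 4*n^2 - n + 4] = 3*n^2 - 8*n - 1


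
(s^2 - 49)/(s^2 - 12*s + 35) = (s + 7)/(s - 5)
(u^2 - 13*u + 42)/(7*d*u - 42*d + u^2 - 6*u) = (u - 7)/(7*d + u)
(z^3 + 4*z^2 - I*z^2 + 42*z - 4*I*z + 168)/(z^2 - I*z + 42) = z + 4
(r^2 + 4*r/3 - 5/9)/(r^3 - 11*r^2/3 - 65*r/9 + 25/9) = 1/(r - 5)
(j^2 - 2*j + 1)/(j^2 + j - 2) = (j - 1)/(j + 2)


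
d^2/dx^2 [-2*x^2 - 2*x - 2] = -4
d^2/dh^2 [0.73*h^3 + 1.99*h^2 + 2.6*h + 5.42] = 4.38*h + 3.98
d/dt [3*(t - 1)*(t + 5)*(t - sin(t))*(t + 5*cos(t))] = -3*(t - 1)*(t + 5)*(t - sin(t))*(5*sin(t) - 1) - 3*(t - 1)*(t + 5)*(t + 5*cos(t))*(cos(t) - 1) + 3*(t - 1)*(t - sin(t))*(t + 5*cos(t)) + 3*(t + 5)*(t - sin(t))*(t + 5*cos(t))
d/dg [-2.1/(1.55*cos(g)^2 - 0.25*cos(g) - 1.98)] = (0.525 - 6.51*cos(g))*sin(g)/(-1.55*cos(g)^2 + 0.25*cos(g) + 1.98)^2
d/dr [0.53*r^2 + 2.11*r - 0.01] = 1.06*r + 2.11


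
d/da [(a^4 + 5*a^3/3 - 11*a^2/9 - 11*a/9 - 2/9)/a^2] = (18*a^4 + 15*a^3 + 11*a + 4)/(9*a^3)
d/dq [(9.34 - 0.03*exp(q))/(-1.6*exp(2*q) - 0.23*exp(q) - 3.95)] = (-0.048*exp(2*q) + 29.888*exp(q) + 2.2667)*exp(q)/(2.56*exp(4*q) + 0.736*exp(3*q) + 12.6929*exp(2*q) + 1.817*exp(q) + 15.6025)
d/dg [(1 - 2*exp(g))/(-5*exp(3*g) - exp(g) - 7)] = (-(2*exp(g) - 1)*(15*exp(2*g) + 1) + 10*exp(3*g) + 2*exp(g) + 14)*exp(g)/(5*exp(3*g) + exp(g) + 7)^2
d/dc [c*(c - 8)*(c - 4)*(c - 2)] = 4*c^3 - 42*c^2 + 112*c - 64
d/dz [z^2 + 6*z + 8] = 2*z + 6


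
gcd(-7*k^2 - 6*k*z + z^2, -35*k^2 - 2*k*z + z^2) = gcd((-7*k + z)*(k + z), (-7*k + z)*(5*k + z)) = -7*k + z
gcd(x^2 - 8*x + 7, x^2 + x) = 1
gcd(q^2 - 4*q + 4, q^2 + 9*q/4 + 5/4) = 1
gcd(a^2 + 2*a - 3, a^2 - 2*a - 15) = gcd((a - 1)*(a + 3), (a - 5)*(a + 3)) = a + 3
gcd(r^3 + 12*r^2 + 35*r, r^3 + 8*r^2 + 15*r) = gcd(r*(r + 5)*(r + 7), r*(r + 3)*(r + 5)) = r^2 + 5*r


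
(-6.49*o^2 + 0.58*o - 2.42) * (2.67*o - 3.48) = -17.3283*o^3 + 24.1338*o^2 - 8.4798*o + 8.4216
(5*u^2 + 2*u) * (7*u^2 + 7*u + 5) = 35*u^4 + 49*u^3 + 39*u^2 + 10*u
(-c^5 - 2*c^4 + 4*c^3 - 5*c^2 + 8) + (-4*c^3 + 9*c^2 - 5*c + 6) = -c^5 - 2*c^4 + 4*c^2 - 5*c + 14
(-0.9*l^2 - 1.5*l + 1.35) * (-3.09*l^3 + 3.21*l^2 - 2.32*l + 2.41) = 2.781*l^5 + 1.746*l^4 - 6.8985*l^3 + 5.6445*l^2 - 6.747*l + 3.2535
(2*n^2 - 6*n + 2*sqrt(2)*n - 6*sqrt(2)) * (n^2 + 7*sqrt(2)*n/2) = 2*n^4 - 6*n^3 + 9*sqrt(2)*n^3 - 27*sqrt(2)*n^2 + 14*n^2 - 42*n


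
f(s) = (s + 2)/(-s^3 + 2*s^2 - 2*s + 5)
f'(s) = (s + 2)*(3*s^2 - 4*s + 2)/(-s^3 + 2*s^2 - 2*s + 5)^2 + 1/(-s^3 + 2*s^2 - 2*s + 5) = (-s^3 + 2*s^2 - 2*s + (s + 2)*(3*s^2 - 4*s + 2) + 5)/(s^3 - 2*s^2 + 2*s - 5)^2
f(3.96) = -0.18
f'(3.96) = 0.14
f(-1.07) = 0.09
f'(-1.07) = 0.17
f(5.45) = -0.07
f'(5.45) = 0.03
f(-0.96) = 0.11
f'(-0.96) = 0.20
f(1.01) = 0.75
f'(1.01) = 0.44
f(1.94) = 2.93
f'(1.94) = 12.77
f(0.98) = 0.74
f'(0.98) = 0.43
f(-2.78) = -0.02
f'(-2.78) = 0.01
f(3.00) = -0.50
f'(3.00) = 0.75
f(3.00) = -0.50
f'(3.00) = 0.75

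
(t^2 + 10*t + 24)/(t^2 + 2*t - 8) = (t + 6)/(t - 2)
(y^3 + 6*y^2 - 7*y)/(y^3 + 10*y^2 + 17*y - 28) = y/(y + 4)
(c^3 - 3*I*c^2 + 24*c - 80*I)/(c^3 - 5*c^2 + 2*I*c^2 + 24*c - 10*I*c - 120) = (c^2 + I*c + 20)/(c^2 + c*(-5 + 6*I) - 30*I)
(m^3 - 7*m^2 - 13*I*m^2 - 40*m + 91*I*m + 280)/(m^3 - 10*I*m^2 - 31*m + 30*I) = (m^2 - m*(7 + 8*I) + 56*I)/(m^2 - 5*I*m - 6)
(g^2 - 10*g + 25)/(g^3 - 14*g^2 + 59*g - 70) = (g - 5)/(g^2 - 9*g + 14)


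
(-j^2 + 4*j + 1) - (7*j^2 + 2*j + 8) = -8*j^2 + 2*j - 7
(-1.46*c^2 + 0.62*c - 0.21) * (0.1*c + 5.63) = -0.146*c^3 - 8.1578*c^2 + 3.4696*c - 1.1823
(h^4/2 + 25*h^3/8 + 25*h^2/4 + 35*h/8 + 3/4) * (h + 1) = h^5/2 + 29*h^4/8 + 75*h^3/8 + 85*h^2/8 + 41*h/8 + 3/4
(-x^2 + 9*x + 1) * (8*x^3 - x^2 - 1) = -8*x^5 + 73*x^4 - x^3 - 9*x - 1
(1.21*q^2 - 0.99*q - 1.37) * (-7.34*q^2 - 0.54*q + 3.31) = -8.8814*q^4 + 6.6132*q^3 + 14.5955*q^2 - 2.5371*q - 4.5347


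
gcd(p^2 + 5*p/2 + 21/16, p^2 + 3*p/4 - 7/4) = p + 7/4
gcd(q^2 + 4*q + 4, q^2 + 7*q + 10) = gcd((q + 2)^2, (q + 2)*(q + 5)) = q + 2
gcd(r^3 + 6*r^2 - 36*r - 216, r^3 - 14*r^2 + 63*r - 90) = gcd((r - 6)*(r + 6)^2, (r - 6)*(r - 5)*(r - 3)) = r - 6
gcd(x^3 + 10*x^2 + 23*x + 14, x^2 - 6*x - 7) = x + 1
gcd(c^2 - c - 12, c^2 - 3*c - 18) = c + 3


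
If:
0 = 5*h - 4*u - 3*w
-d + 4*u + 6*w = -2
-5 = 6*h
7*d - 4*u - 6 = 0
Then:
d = -1/24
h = -5/6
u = -151/96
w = 17/24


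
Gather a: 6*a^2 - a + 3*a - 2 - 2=6*a^2 + 2*a - 4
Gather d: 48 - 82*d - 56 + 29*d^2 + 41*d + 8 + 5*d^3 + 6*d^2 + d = 5*d^3 + 35*d^2 - 40*d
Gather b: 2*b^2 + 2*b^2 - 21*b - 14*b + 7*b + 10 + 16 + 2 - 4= 4*b^2 - 28*b + 24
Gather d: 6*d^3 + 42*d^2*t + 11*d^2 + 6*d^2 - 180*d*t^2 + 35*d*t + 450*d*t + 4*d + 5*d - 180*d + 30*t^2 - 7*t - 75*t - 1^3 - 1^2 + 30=6*d^3 + d^2*(42*t + 17) + d*(-180*t^2 + 485*t - 171) + 30*t^2 - 82*t + 28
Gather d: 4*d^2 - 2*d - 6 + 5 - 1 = 4*d^2 - 2*d - 2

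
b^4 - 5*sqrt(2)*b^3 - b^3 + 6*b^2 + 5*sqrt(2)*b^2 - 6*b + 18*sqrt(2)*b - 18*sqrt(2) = (b - 1)*(b - 3*sqrt(2))^2*(b + sqrt(2))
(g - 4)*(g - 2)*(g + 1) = g^3 - 5*g^2 + 2*g + 8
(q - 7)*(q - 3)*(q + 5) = q^3 - 5*q^2 - 29*q + 105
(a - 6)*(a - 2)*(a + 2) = a^3 - 6*a^2 - 4*a + 24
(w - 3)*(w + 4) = w^2 + w - 12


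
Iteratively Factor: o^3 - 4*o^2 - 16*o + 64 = (o - 4)*(o^2 - 16) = (o - 4)^2*(o + 4)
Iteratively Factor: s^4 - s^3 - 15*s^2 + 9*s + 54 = (s - 3)*(s^3 + 2*s^2 - 9*s - 18) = (s - 3)*(s + 2)*(s^2 - 9) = (s - 3)^2*(s + 2)*(s + 3)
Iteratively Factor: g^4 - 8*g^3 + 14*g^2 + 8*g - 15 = (g - 3)*(g^3 - 5*g^2 - g + 5) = (g - 3)*(g - 1)*(g^2 - 4*g - 5) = (g - 3)*(g - 1)*(g + 1)*(g - 5)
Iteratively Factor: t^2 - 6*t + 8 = (t - 2)*(t - 4)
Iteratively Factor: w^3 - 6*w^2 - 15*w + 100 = (w + 4)*(w^2 - 10*w + 25) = (w - 5)*(w + 4)*(w - 5)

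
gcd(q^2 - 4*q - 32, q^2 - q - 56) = q - 8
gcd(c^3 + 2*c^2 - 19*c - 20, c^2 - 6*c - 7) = c + 1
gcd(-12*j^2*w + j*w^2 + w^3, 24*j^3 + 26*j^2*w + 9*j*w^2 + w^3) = 4*j + w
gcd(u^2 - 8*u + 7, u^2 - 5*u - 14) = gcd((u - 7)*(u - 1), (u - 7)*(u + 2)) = u - 7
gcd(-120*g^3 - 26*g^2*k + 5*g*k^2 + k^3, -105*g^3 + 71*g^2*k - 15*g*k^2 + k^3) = 5*g - k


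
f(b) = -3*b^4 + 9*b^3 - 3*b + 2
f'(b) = -12*b^3 + 27*b^2 - 3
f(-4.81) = -2590.97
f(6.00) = -1960.00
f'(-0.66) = 12.21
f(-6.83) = -9373.38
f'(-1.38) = 79.96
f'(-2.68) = 421.91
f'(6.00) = -1623.00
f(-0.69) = 0.43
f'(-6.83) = 5079.86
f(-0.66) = 0.82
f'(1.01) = 12.18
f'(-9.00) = 10932.00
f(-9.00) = -26215.00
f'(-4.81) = 1957.09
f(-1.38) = -28.39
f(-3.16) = -571.65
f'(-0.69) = 13.80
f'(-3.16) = 645.27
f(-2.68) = -317.96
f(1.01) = 5.12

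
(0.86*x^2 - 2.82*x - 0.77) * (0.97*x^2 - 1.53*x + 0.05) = 0.8342*x^4 - 4.0512*x^3 + 3.6107*x^2 + 1.0371*x - 0.0385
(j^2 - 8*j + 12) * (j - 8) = j^3 - 16*j^2 + 76*j - 96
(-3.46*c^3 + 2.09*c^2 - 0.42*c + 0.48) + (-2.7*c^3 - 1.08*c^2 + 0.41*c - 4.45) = -6.16*c^3 + 1.01*c^2 - 0.01*c - 3.97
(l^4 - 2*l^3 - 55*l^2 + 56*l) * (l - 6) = l^5 - 8*l^4 - 43*l^3 + 386*l^2 - 336*l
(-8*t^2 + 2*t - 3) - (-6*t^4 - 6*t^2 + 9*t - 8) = 6*t^4 - 2*t^2 - 7*t + 5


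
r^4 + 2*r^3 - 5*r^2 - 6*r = r*(r - 2)*(r + 1)*(r + 3)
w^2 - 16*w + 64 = (w - 8)^2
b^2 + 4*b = b*(b + 4)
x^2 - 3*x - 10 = (x - 5)*(x + 2)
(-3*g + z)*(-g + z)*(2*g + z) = 6*g^3 - 5*g^2*z - 2*g*z^2 + z^3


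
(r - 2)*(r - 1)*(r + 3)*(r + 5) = r^4 + 5*r^3 - 7*r^2 - 29*r + 30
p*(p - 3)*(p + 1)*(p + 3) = p^4 + p^3 - 9*p^2 - 9*p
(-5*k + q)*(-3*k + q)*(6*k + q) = 90*k^3 - 33*k^2*q - 2*k*q^2 + q^3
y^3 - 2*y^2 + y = y*(y - 1)^2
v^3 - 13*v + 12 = (v - 3)*(v - 1)*(v + 4)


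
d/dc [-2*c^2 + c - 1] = 1 - 4*c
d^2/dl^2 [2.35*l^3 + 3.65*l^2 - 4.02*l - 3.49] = 14.1*l + 7.3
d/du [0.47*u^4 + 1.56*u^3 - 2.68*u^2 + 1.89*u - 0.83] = 1.88*u^3 + 4.68*u^2 - 5.36*u + 1.89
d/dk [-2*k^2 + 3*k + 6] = 3 - 4*k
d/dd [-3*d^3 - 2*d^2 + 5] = d*(-9*d - 4)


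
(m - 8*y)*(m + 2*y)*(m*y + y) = m^3*y - 6*m^2*y^2 + m^2*y - 16*m*y^3 - 6*m*y^2 - 16*y^3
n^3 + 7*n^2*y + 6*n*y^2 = n*(n + y)*(n + 6*y)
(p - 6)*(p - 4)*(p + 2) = p^3 - 8*p^2 + 4*p + 48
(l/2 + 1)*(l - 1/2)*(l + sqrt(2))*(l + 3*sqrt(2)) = l^4/2 + 3*l^3/4 + 2*sqrt(2)*l^3 + 5*l^2/2 + 3*sqrt(2)*l^2 - 2*sqrt(2)*l + 9*l/2 - 3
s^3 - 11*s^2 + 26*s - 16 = (s - 8)*(s - 2)*(s - 1)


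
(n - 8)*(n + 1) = n^2 - 7*n - 8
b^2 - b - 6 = (b - 3)*(b + 2)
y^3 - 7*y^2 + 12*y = y*(y - 4)*(y - 3)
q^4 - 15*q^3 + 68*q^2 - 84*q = q*(q - 7)*(q - 6)*(q - 2)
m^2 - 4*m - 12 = (m - 6)*(m + 2)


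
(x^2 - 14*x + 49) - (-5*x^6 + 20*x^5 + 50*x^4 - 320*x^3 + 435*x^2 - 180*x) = 5*x^6 - 20*x^5 - 50*x^4 + 320*x^3 - 434*x^2 + 166*x + 49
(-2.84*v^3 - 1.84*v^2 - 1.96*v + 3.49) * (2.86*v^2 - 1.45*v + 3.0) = -8.1224*v^5 - 1.1444*v^4 - 11.4576*v^3 + 7.3034*v^2 - 10.9405*v + 10.47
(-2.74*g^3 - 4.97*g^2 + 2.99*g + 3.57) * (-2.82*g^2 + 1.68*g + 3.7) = 7.7268*g^5 + 9.4122*g^4 - 26.9194*g^3 - 23.4332*g^2 + 17.0606*g + 13.209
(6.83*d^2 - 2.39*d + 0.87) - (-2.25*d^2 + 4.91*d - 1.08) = 9.08*d^2 - 7.3*d + 1.95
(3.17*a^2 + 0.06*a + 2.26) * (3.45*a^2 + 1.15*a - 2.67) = 10.9365*a^4 + 3.8525*a^3 - 0.597899999999999*a^2 + 2.4388*a - 6.0342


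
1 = 1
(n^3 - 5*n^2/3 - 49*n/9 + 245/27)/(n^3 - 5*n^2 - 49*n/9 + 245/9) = (n - 5/3)/(n - 5)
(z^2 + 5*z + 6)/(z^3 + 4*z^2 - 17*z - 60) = (z + 2)/(z^2 + z - 20)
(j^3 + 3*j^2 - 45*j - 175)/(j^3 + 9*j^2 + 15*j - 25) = (j - 7)/(j - 1)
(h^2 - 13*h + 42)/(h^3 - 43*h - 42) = (h - 6)/(h^2 + 7*h + 6)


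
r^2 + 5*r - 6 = (r - 1)*(r + 6)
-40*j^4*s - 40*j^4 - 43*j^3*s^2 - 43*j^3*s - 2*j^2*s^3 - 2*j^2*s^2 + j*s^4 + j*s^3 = (-8*j + s)*(j + s)*(5*j + s)*(j*s + j)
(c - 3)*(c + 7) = c^2 + 4*c - 21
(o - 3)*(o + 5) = o^2 + 2*o - 15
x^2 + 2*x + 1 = (x + 1)^2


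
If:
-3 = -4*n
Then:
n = 3/4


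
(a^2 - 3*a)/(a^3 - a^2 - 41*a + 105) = a/(a^2 + 2*a - 35)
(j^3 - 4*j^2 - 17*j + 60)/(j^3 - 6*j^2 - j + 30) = (j + 4)/(j + 2)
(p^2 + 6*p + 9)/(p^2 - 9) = (p + 3)/(p - 3)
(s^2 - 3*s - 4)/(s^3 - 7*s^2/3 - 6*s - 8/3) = 3/(3*s + 2)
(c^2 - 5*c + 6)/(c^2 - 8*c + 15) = (c - 2)/(c - 5)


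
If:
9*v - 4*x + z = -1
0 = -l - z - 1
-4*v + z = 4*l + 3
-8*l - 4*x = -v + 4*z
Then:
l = -12/7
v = 8/7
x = 3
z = 5/7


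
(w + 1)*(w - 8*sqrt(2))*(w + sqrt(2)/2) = w^3 - 15*sqrt(2)*w^2/2 + w^2 - 15*sqrt(2)*w/2 - 8*w - 8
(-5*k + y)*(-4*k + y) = 20*k^2 - 9*k*y + y^2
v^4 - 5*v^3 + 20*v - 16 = (v - 4)*(v - 2)*(v - 1)*(v + 2)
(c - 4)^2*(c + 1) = c^3 - 7*c^2 + 8*c + 16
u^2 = u^2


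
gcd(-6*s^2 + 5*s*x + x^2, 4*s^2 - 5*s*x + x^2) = -s + x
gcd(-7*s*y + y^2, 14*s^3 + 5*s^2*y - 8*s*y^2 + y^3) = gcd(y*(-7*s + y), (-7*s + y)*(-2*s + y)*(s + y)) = -7*s + y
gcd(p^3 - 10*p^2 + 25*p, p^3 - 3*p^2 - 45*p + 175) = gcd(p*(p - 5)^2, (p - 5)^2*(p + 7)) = p^2 - 10*p + 25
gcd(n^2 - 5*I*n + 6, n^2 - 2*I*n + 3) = n + I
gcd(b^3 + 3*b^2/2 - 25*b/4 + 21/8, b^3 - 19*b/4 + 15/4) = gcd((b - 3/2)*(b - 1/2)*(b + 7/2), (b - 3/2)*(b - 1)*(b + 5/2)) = b - 3/2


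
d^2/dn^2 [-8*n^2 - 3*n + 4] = -16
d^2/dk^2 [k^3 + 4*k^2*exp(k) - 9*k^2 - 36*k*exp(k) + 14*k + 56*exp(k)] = 4*k^2*exp(k) - 20*k*exp(k) + 6*k - 8*exp(k) - 18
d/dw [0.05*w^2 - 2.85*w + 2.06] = 0.1*w - 2.85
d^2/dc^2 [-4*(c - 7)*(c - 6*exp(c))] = 24*c*exp(c) - 120*exp(c) - 8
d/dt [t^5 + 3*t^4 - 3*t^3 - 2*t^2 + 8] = t*(5*t^3 + 12*t^2 - 9*t - 4)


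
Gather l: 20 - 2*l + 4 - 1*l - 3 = 21 - 3*l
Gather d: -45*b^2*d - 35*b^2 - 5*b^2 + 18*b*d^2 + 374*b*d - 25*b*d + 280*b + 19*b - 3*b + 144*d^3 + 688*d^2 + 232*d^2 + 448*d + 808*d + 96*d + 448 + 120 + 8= -40*b^2 + 296*b + 144*d^3 + d^2*(18*b + 920) + d*(-45*b^2 + 349*b + 1352) + 576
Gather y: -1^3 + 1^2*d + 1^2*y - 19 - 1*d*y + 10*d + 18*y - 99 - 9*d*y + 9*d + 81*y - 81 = 20*d + y*(100 - 10*d) - 200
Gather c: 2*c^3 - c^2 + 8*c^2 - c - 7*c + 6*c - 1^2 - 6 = 2*c^3 + 7*c^2 - 2*c - 7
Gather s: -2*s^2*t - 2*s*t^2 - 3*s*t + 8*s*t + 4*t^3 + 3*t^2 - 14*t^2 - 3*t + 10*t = -2*s^2*t + s*(-2*t^2 + 5*t) + 4*t^3 - 11*t^2 + 7*t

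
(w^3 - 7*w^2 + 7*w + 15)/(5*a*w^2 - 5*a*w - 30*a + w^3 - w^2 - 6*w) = (w^2 - 4*w - 5)/(5*a*w + 10*a + w^2 + 2*w)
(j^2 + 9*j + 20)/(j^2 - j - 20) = (j + 5)/(j - 5)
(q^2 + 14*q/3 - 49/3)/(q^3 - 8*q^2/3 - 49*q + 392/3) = (3*q - 7)/(3*q^2 - 29*q + 56)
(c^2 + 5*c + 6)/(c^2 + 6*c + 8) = (c + 3)/(c + 4)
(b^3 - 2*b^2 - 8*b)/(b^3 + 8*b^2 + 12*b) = (b - 4)/(b + 6)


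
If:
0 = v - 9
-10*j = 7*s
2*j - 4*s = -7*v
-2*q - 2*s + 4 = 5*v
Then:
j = -49/6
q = -193/6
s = 35/3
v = 9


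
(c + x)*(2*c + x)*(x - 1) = 2*c^2*x - 2*c^2 + 3*c*x^2 - 3*c*x + x^3 - x^2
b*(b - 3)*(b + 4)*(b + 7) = b^4 + 8*b^3 - 5*b^2 - 84*b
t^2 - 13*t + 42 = (t - 7)*(t - 6)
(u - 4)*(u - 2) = u^2 - 6*u + 8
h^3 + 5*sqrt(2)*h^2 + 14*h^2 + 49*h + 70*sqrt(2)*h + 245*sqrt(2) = (h + 7)^2*(h + 5*sqrt(2))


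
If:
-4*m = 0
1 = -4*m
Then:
No Solution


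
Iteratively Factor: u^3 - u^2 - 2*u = (u + 1)*(u^2 - 2*u) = u*(u + 1)*(u - 2)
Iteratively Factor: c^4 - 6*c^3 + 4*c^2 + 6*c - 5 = (c + 1)*(c^3 - 7*c^2 + 11*c - 5) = (c - 5)*(c + 1)*(c^2 - 2*c + 1) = (c - 5)*(c - 1)*(c + 1)*(c - 1)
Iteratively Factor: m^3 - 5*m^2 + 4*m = (m - 4)*(m^2 - m) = (m - 4)*(m - 1)*(m)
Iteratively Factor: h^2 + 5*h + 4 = (h + 4)*(h + 1)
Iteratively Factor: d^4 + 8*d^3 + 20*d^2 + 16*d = (d)*(d^3 + 8*d^2 + 20*d + 16) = d*(d + 4)*(d^2 + 4*d + 4) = d*(d + 2)*(d + 4)*(d + 2)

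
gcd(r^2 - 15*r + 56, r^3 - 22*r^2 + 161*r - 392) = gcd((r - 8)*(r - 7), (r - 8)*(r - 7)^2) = r^2 - 15*r + 56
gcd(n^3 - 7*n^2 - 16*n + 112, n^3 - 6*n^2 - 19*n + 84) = n^2 - 3*n - 28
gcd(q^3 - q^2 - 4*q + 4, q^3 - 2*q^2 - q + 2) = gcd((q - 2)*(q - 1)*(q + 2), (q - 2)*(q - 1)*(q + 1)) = q^2 - 3*q + 2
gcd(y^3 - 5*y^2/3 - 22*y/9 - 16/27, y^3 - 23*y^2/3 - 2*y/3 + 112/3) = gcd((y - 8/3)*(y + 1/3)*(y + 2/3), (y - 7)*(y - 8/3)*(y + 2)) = y - 8/3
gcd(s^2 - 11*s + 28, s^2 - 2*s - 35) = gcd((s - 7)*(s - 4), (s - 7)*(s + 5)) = s - 7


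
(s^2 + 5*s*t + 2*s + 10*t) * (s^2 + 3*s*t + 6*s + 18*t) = s^4 + 8*s^3*t + 8*s^3 + 15*s^2*t^2 + 64*s^2*t + 12*s^2 + 120*s*t^2 + 96*s*t + 180*t^2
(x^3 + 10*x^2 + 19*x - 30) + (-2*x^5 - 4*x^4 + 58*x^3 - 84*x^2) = -2*x^5 - 4*x^4 + 59*x^3 - 74*x^2 + 19*x - 30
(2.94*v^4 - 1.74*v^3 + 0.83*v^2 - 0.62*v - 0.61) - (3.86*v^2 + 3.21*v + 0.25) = 2.94*v^4 - 1.74*v^3 - 3.03*v^2 - 3.83*v - 0.86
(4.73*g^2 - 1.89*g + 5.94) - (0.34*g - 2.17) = 4.73*g^2 - 2.23*g + 8.11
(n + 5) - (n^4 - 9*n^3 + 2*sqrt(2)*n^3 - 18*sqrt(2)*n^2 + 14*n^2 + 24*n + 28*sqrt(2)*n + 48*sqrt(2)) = -n^4 - 2*sqrt(2)*n^3 + 9*n^3 - 14*n^2 + 18*sqrt(2)*n^2 - 28*sqrt(2)*n - 23*n - 48*sqrt(2) + 5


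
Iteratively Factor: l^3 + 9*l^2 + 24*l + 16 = (l + 4)*(l^2 + 5*l + 4) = (l + 1)*(l + 4)*(l + 4)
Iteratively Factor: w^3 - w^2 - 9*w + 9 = (w - 3)*(w^2 + 2*w - 3) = (w - 3)*(w + 3)*(w - 1)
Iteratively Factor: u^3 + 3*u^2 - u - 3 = (u - 1)*(u^2 + 4*u + 3) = (u - 1)*(u + 1)*(u + 3)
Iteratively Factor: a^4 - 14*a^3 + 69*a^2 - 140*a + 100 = (a - 2)*(a^3 - 12*a^2 + 45*a - 50) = (a - 5)*(a - 2)*(a^2 - 7*a + 10) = (a - 5)*(a - 2)^2*(a - 5)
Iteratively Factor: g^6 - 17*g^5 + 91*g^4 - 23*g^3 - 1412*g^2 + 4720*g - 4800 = (g - 4)*(g^5 - 13*g^4 + 39*g^3 + 133*g^2 - 880*g + 1200) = (g - 4)^2*(g^4 - 9*g^3 + 3*g^2 + 145*g - 300) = (g - 5)*(g - 4)^2*(g^3 - 4*g^2 - 17*g + 60) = (g - 5)^2*(g - 4)^2*(g^2 + g - 12) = (g - 5)^2*(g - 4)^2*(g - 3)*(g + 4)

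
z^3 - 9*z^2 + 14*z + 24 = (z - 6)*(z - 4)*(z + 1)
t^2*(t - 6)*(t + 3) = t^4 - 3*t^3 - 18*t^2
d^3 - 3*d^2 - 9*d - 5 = (d - 5)*(d + 1)^2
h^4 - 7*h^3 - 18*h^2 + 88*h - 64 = (h - 8)*(h - 2)*(h - 1)*(h + 4)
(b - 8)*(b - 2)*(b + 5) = b^3 - 5*b^2 - 34*b + 80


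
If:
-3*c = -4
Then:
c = 4/3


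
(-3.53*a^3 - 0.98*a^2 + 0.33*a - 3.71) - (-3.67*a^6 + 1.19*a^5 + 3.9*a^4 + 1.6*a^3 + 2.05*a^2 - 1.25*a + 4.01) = 3.67*a^6 - 1.19*a^5 - 3.9*a^4 - 5.13*a^3 - 3.03*a^2 + 1.58*a - 7.72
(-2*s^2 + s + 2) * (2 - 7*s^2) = 14*s^4 - 7*s^3 - 18*s^2 + 2*s + 4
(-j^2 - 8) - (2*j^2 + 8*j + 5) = -3*j^2 - 8*j - 13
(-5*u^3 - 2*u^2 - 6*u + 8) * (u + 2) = -5*u^4 - 12*u^3 - 10*u^2 - 4*u + 16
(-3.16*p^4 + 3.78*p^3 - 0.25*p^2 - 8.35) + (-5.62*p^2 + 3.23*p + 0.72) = -3.16*p^4 + 3.78*p^3 - 5.87*p^2 + 3.23*p - 7.63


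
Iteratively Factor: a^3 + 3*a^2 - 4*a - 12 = (a - 2)*(a^2 + 5*a + 6) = (a - 2)*(a + 2)*(a + 3)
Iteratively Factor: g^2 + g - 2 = (g - 1)*(g + 2)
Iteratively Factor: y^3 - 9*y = (y + 3)*(y^2 - 3*y) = y*(y + 3)*(y - 3)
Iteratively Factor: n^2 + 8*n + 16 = (n + 4)*(n + 4)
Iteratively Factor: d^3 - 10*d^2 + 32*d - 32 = (d - 2)*(d^2 - 8*d + 16) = (d - 4)*(d - 2)*(d - 4)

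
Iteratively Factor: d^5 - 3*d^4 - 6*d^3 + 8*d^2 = (d)*(d^4 - 3*d^3 - 6*d^2 + 8*d) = d*(d - 1)*(d^3 - 2*d^2 - 8*d) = d*(d - 4)*(d - 1)*(d^2 + 2*d) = d^2*(d - 4)*(d - 1)*(d + 2)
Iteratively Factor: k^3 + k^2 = (k)*(k^2 + k) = k*(k + 1)*(k)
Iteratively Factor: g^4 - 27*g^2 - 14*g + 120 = (g + 3)*(g^3 - 3*g^2 - 18*g + 40) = (g + 3)*(g + 4)*(g^2 - 7*g + 10) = (g - 5)*(g + 3)*(g + 4)*(g - 2)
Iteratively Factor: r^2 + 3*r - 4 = (r - 1)*(r + 4)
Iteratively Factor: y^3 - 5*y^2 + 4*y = (y)*(y^2 - 5*y + 4) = y*(y - 4)*(y - 1)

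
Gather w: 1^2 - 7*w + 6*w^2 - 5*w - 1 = 6*w^2 - 12*w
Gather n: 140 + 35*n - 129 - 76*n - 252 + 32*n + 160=-9*n - 81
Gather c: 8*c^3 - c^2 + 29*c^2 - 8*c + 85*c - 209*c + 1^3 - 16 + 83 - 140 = 8*c^3 + 28*c^2 - 132*c - 72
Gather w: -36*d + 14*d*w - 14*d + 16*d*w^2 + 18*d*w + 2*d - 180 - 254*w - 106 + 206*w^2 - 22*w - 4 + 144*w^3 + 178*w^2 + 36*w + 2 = -48*d + 144*w^3 + w^2*(16*d + 384) + w*(32*d - 240) - 288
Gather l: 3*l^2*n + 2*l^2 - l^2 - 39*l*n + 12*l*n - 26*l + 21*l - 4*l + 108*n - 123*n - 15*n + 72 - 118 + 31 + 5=l^2*(3*n + 1) + l*(-27*n - 9) - 30*n - 10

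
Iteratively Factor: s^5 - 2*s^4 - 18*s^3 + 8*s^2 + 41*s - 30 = (s + 3)*(s^4 - 5*s^3 - 3*s^2 + 17*s - 10) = (s + 2)*(s + 3)*(s^3 - 7*s^2 + 11*s - 5) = (s - 1)*(s + 2)*(s + 3)*(s^2 - 6*s + 5) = (s - 5)*(s - 1)*(s + 2)*(s + 3)*(s - 1)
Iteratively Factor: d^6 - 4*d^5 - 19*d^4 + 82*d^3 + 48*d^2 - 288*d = (d - 3)*(d^5 - d^4 - 22*d^3 + 16*d^2 + 96*d) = (d - 4)*(d - 3)*(d^4 + 3*d^3 - 10*d^2 - 24*d) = (d - 4)*(d - 3)*(d + 2)*(d^3 + d^2 - 12*d) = (d - 4)*(d - 3)*(d + 2)*(d + 4)*(d^2 - 3*d) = (d - 4)*(d - 3)^2*(d + 2)*(d + 4)*(d)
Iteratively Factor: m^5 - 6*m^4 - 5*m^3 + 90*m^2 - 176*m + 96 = (m - 4)*(m^4 - 2*m^3 - 13*m^2 + 38*m - 24) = (m - 4)*(m - 2)*(m^3 - 13*m + 12) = (m - 4)*(m - 3)*(m - 2)*(m^2 + 3*m - 4) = (m - 4)*(m - 3)*(m - 2)*(m + 4)*(m - 1)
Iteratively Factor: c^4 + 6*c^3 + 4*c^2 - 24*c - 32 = (c - 2)*(c^3 + 8*c^2 + 20*c + 16) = (c - 2)*(c + 4)*(c^2 + 4*c + 4) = (c - 2)*(c + 2)*(c + 4)*(c + 2)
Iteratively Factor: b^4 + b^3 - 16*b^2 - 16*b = (b + 1)*(b^3 - 16*b) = (b - 4)*(b + 1)*(b^2 + 4*b) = b*(b - 4)*(b + 1)*(b + 4)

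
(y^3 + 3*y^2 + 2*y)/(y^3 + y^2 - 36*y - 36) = y*(y + 2)/(y^2 - 36)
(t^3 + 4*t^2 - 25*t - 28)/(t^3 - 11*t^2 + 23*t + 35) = (t^2 + 3*t - 28)/(t^2 - 12*t + 35)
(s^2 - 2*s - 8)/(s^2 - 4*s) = (s + 2)/s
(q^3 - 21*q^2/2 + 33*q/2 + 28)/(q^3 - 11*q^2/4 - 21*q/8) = 4*(q^2 - 7*q - 8)/(q*(4*q + 3))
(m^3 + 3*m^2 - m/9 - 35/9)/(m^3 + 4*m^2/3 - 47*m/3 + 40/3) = (9*m^2 + 36*m + 35)/(3*(3*m^2 + 7*m - 40))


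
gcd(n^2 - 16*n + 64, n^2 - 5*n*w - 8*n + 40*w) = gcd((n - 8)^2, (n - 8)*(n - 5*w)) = n - 8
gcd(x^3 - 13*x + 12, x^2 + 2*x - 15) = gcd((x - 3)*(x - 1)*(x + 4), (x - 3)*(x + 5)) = x - 3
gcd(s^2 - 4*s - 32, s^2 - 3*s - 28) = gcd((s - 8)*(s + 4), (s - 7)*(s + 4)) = s + 4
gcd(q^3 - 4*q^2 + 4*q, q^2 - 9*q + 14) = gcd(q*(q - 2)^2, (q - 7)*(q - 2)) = q - 2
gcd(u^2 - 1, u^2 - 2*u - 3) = u + 1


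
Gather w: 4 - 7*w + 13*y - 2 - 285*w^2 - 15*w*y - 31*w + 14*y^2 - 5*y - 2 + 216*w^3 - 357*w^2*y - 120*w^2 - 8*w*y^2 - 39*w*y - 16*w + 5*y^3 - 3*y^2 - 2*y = 216*w^3 + w^2*(-357*y - 405) + w*(-8*y^2 - 54*y - 54) + 5*y^3 + 11*y^2 + 6*y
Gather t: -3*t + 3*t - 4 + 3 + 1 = 0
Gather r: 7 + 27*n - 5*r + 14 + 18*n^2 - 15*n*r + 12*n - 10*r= 18*n^2 + 39*n + r*(-15*n - 15) + 21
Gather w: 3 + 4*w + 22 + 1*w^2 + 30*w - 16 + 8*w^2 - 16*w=9*w^2 + 18*w + 9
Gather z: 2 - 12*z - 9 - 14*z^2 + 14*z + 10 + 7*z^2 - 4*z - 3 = -7*z^2 - 2*z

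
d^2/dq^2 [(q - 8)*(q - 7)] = 2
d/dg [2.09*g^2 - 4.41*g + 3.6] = 4.18*g - 4.41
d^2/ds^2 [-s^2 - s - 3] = -2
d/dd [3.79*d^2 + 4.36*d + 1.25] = 7.58*d + 4.36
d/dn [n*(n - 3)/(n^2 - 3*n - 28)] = 28*(3 - 2*n)/(n^4 - 6*n^3 - 47*n^2 + 168*n + 784)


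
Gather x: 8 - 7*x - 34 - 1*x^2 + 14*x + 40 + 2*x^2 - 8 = x^2 + 7*x + 6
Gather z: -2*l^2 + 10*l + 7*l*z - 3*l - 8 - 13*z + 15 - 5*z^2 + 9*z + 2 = -2*l^2 + 7*l - 5*z^2 + z*(7*l - 4) + 9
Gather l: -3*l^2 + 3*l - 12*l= -3*l^2 - 9*l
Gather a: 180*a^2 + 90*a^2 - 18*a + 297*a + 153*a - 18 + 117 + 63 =270*a^2 + 432*a + 162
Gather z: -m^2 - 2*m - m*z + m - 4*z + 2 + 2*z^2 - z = -m^2 - m + 2*z^2 + z*(-m - 5) + 2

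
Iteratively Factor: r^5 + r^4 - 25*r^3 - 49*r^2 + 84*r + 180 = (r - 5)*(r^4 + 6*r^3 + 5*r^2 - 24*r - 36) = (r - 5)*(r - 2)*(r^3 + 8*r^2 + 21*r + 18) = (r - 5)*(r - 2)*(r + 2)*(r^2 + 6*r + 9) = (r - 5)*(r - 2)*(r + 2)*(r + 3)*(r + 3)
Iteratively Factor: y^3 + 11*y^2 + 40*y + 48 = (y + 4)*(y^2 + 7*y + 12) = (y + 4)^2*(y + 3)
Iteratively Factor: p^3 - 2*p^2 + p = (p - 1)*(p^2 - p) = (p - 1)^2*(p)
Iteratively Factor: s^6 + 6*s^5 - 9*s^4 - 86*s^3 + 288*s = (s - 2)*(s^5 + 8*s^4 + 7*s^3 - 72*s^2 - 144*s) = s*(s - 2)*(s^4 + 8*s^3 + 7*s^2 - 72*s - 144) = s*(s - 2)*(s + 3)*(s^3 + 5*s^2 - 8*s - 48) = s*(s - 2)*(s + 3)*(s + 4)*(s^2 + s - 12) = s*(s - 2)*(s + 3)*(s + 4)^2*(s - 3)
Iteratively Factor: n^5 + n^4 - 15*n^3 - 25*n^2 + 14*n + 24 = (n - 4)*(n^4 + 5*n^3 + 5*n^2 - 5*n - 6) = (n - 4)*(n + 1)*(n^3 + 4*n^2 + n - 6) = (n - 4)*(n + 1)*(n + 3)*(n^2 + n - 2) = (n - 4)*(n + 1)*(n + 2)*(n + 3)*(n - 1)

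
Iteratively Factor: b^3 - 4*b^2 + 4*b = (b)*(b^2 - 4*b + 4) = b*(b - 2)*(b - 2)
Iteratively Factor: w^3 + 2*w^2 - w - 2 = (w - 1)*(w^2 + 3*w + 2) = (w - 1)*(w + 1)*(w + 2)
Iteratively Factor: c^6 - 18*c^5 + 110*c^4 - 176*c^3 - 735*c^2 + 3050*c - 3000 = (c - 5)*(c^5 - 13*c^4 + 45*c^3 + 49*c^2 - 490*c + 600) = (c - 5)^2*(c^4 - 8*c^3 + 5*c^2 + 74*c - 120) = (c - 5)^2*(c + 3)*(c^3 - 11*c^2 + 38*c - 40) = (c - 5)^2*(c - 4)*(c + 3)*(c^2 - 7*c + 10) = (c - 5)^2*(c - 4)*(c - 2)*(c + 3)*(c - 5)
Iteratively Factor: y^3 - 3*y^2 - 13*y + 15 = (y - 1)*(y^2 - 2*y - 15) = (y - 5)*(y - 1)*(y + 3)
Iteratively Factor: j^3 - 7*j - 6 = (j + 2)*(j^2 - 2*j - 3) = (j - 3)*(j + 2)*(j + 1)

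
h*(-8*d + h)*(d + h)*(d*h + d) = -8*d^3*h^2 - 8*d^3*h - 7*d^2*h^3 - 7*d^2*h^2 + d*h^4 + d*h^3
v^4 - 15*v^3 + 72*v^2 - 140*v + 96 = (v - 8)*(v - 3)*(v - 2)^2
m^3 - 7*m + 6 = (m - 2)*(m - 1)*(m + 3)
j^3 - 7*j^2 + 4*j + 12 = (j - 6)*(j - 2)*(j + 1)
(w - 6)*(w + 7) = w^2 + w - 42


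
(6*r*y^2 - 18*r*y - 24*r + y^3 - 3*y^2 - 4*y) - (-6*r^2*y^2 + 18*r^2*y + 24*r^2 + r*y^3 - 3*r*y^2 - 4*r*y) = 6*r^2*y^2 - 18*r^2*y - 24*r^2 - r*y^3 + 9*r*y^2 - 14*r*y - 24*r + y^3 - 3*y^2 - 4*y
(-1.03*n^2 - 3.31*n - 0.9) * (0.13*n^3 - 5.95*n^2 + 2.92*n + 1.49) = -0.1339*n^5 + 5.6982*n^4 + 16.5699*n^3 - 5.8449*n^2 - 7.5599*n - 1.341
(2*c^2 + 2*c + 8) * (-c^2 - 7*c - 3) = -2*c^4 - 16*c^3 - 28*c^2 - 62*c - 24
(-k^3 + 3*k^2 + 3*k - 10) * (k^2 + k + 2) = -k^5 + 2*k^4 + 4*k^3 - k^2 - 4*k - 20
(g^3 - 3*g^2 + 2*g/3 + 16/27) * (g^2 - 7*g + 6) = g^5 - 10*g^4 + 83*g^3/3 - 596*g^2/27 - 4*g/27 + 32/9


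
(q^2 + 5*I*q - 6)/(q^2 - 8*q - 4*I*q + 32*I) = (q^2 + 5*I*q - 6)/(q^2 - 8*q - 4*I*q + 32*I)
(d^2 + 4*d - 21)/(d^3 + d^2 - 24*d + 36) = (d + 7)/(d^2 + 4*d - 12)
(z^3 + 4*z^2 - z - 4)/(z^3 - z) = (z + 4)/z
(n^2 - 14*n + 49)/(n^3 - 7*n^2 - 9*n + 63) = (n - 7)/(n^2 - 9)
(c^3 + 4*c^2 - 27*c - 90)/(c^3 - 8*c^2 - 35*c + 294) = (c^2 - 2*c - 15)/(c^2 - 14*c + 49)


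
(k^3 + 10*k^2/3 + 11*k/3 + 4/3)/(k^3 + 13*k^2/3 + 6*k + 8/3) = (k + 1)/(k + 2)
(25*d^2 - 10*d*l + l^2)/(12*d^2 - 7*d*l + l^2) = (25*d^2 - 10*d*l + l^2)/(12*d^2 - 7*d*l + l^2)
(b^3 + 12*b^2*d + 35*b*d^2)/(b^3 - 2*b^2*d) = (b^2 + 12*b*d + 35*d^2)/(b*(b - 2*d))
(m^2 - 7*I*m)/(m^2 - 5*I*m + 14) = m/(m + 2*I)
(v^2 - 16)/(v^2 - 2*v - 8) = (v + 4)/(v + 2)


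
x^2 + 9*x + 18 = (x + 3)*(x + 6)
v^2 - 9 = (v - 3)*(v + 3)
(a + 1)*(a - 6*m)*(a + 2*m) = a^3 - 4*a^2*m + a^2 - 12*a*m^2 - 4*a*m - 12*m^2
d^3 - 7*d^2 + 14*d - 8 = (d - 4)*(d - 2)*(d - 1)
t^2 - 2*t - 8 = (t - 4)*(t + 2)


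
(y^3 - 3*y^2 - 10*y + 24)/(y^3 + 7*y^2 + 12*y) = (y^2 - 6*y + 8)/(y*(y + 4))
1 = 1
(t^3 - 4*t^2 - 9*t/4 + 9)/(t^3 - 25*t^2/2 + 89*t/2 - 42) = (t + 3/2)/(t - 7)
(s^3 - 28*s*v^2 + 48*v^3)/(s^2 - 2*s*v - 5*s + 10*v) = (s^2 + 2*s*v - 24*v^2)/(s - 5)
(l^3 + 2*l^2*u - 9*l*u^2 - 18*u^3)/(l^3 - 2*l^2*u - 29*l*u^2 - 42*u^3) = (-l + 3*u)/(-l + 7*u)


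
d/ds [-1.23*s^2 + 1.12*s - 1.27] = 1.12 - 2.46*s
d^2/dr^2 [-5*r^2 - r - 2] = -10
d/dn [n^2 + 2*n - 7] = 2*n + 2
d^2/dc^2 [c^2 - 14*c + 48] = 2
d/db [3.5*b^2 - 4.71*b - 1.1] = 7.0*b - 4.71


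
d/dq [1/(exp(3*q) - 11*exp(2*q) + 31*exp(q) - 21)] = (-3*exp(2*q) + 22*exp(q) - 31)*exp(q)/(exp(3*q) - 11*exp(2*q) + 31*exp(q) - 21)^2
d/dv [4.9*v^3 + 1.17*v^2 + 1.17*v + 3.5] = 14.7*v^2 + 2.34*v + 1.17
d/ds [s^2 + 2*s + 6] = 2*s + 2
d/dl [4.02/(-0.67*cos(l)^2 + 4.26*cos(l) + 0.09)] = (17.1252 - 5.3868*cos(l))*sin(l)/(-0.67*cos(l)^2 + 4.26*cos(l) + 0.09)^2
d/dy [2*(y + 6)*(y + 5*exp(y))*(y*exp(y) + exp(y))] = 2*(y^3 + 10*y^2*exp(y) + 10*y^2 + 80*y*exp(y) + 20*y + 95*exp(y) + 6)*exp(y)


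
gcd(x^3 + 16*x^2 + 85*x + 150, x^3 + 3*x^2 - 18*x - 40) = x + 5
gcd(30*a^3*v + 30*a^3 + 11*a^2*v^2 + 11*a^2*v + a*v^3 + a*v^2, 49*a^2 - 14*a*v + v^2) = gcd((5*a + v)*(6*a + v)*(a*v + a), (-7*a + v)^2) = 1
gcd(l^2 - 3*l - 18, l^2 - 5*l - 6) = l - 6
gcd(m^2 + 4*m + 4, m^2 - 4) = m + 2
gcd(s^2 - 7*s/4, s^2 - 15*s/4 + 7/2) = s - 7/4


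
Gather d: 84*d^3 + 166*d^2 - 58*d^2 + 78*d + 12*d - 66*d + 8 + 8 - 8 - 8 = 84*d^3 + 108*d^2 + 24*d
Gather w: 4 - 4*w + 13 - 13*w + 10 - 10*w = 27 - 27*w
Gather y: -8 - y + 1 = -y - 7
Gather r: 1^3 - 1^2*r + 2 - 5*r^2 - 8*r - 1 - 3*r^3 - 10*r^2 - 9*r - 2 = -3*r^3 - 15*r^2 - 18*r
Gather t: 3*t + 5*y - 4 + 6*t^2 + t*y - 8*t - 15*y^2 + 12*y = 6*t^2 + t*(y - 5) - 15*y^2 + 17*y - 4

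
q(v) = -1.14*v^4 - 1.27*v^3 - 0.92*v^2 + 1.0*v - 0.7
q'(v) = -4.56*v^3 - 3.81*v^2 - 1.84*v + 1.0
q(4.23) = -474.03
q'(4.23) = -420.09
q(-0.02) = -0.72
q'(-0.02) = 1.04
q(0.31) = -0.53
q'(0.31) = -0.07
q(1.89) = -25.22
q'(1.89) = -46.87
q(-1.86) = -11.22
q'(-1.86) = 20.58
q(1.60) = -14.13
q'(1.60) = -30.38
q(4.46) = -578.28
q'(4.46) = -487.54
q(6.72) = -2745.71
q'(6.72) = -1567.22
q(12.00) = -25954.78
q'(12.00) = -8449.40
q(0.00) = -0.70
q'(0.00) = 1.00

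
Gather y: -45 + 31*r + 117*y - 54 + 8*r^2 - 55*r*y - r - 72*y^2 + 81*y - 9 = 8*r^2 + 30*r - 72*y^2 + y*(198 - 55*r) - 108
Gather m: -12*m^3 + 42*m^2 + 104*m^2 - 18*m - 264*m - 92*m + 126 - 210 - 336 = -12*m^3 + 146*m^2 - 374*m - 420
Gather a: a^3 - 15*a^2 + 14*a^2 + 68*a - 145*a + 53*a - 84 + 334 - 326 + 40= a^3 - a^2 - 24*a - 36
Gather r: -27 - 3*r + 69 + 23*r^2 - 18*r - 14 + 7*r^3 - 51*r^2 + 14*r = 7*r^3 - 28*r^2 - 7*r + 28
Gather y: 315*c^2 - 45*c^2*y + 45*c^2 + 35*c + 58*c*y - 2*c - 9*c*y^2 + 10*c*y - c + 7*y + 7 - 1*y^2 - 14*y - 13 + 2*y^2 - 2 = 360*c^2 + 32*c + y^2*(1 - 9*c) + y*(-45*c^2 + 68*c - 7) - 8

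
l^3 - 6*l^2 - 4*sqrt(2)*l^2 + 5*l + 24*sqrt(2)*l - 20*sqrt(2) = (l - 5)*(l - 1)*(l - 4*sqrt(2))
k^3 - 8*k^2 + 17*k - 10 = (k - 5)*(k - 2)*(k - 1)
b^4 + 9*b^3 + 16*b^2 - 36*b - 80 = (b - 2)*(b + 2)*(b + 4)*(b + 5)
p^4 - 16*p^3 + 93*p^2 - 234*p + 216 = (p - 6)*(p - 4)*(p - 3)^2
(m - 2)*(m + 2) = m^2 - 4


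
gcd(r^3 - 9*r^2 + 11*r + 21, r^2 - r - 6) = r - 3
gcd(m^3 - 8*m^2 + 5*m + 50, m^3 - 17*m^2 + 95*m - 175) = m^2 - 10*m + 25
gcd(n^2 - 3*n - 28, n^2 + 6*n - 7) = 1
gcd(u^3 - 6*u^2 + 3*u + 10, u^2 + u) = u + 1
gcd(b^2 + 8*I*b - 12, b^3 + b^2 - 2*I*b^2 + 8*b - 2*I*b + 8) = b + 2*I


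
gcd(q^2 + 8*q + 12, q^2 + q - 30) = q + 6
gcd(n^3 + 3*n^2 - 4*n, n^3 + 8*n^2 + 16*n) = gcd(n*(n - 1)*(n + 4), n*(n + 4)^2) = n^2 + 4*n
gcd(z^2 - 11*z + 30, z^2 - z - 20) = z - 5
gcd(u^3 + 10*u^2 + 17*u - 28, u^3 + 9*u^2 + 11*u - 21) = u^2 + 6*u - 7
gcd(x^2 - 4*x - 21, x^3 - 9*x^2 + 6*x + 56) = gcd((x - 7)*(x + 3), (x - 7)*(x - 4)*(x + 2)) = x - 7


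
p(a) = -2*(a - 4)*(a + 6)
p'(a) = -4*a - 4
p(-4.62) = 23.79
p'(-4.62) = 14.48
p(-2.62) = 44.75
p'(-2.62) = 6.48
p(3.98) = 0.40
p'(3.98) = -19.92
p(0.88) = 42.93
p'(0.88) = -7.52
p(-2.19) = 47.17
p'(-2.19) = 4.76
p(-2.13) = 47.45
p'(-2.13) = 4.52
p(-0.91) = 49.98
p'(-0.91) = -0.36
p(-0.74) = 49.86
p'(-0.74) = -1.04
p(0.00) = 48.00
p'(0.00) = -4.00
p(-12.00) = -192.00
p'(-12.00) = 44.00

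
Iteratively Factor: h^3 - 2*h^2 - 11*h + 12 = (h - 4)*(h^2 + 2*h - 3) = (h - 4)*(h - 1)*(h + 3)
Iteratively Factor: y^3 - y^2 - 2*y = (y + 1)*(y^2 - 2*y) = y*(y + 1)*(y - 2)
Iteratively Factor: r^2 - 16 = (r - 4)*(r + 4)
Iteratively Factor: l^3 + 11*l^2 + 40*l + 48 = (l + 3)*(l^2 + 8*l + 16) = (l + 3)*(l + 4)*(l + 4)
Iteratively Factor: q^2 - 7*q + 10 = (q - 5)*(q - 2)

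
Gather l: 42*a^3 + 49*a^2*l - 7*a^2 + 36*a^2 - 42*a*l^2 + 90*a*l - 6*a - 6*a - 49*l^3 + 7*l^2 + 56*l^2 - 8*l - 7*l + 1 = 42*a^3 + 29*a^2 - 12*a - 49*l^3 + l^2*(63 - 42*a) + l*(49*a^2 + 90*a - 15) + 1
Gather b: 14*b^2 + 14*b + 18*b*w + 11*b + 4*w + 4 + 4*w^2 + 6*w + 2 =14*b^2 + b*(18*w + 25) + 4*w^2 + 10*w + 6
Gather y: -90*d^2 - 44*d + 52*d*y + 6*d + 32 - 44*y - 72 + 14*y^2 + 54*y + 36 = -90*d^2 - 38*d + 14*y^2 + y*(52*d + 10) - 4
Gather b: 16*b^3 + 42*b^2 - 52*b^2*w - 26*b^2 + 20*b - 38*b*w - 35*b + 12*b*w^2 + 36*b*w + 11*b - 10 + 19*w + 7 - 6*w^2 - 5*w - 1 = 16*b^3 + b^2*(16 - 52*w) + b*(12*w^2 - 2*w - 4) - 6*w^2 + 14*w - 4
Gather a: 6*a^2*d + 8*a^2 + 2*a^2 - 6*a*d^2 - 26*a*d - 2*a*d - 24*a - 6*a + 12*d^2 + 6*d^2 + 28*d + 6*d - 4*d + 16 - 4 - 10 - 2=a^2*(6*d + 10) + a*(-6*d^2 - 28*d - 30) + 18*d^2 + 30*d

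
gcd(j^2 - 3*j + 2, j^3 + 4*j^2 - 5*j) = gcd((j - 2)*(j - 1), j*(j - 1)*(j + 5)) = j - 1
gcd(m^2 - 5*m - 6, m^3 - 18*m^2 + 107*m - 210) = m - 6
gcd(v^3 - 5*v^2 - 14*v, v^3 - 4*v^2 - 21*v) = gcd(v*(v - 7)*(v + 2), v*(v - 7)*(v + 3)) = v^2 - 7*v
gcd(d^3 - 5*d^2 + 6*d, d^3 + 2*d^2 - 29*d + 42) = d^2 - 5*d + 6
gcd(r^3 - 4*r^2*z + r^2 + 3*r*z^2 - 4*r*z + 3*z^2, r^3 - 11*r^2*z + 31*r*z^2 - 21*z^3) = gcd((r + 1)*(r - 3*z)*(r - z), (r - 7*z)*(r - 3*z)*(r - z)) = r^2 - 4*r*z + 3*z^2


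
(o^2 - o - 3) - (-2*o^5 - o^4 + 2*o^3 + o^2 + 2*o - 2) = 2*o^5 + o^4 - 2*o^3 - 3*o - 1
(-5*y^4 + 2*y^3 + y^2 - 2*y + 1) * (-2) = 10*y^4 - 4*y^3 - 2*y^2 + 4*y - 2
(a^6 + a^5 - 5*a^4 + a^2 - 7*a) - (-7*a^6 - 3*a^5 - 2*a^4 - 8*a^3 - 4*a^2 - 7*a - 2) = 8*a^6 + 4*a^5 - 3*a^4 + 8*a^3 + 5*a^2 + 2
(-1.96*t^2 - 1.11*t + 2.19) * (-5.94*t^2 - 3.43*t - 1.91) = 11.6424*t^4 + 13.3162*t^3 - 5.4577*t^2 - 5.3916*t - 4.1829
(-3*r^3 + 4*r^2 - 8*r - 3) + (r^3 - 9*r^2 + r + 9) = -2*r^3 - 5*r^2 - 7*r + 6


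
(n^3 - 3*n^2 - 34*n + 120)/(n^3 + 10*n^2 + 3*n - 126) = (n^2 - 9*n + 20)/(n^2 + 4*n - 21)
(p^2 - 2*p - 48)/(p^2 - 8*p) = (p + 6)/p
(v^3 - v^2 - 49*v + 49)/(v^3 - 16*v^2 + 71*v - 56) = (v + 7)/(v - 8)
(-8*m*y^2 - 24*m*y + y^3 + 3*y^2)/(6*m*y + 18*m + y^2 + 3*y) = y*(-8*m + y)/(6*m + y)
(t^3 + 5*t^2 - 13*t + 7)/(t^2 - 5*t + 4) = (t^2 + 6*t - 7)/(t - 4)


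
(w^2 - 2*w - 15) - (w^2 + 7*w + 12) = -9*w - 27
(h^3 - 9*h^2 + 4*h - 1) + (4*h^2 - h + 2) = h^3 - 5*h^2 + 3*h + 1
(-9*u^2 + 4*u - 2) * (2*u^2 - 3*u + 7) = -18*u^4 + 35*u^3 - 79*u^2 + 34*u - 14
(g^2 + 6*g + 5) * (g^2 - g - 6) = g^4 + 5*g^3 - 7*g^2 - 41*g - 30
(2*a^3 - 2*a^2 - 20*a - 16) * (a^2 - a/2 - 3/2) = 2*a^5 - 3*a^4 - 22*a^3 - 3*a^2 + 38*a + 24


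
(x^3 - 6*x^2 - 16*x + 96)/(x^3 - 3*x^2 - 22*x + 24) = (x - 4)/(x - 1)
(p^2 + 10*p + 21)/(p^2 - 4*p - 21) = (p + 7)/(p - 7)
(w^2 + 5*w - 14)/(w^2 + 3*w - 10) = (w + 7)/(w + 5)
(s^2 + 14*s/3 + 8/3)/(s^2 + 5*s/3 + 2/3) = (s + 4)/(s + 1)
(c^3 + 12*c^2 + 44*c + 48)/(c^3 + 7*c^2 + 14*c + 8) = (c + 6)/(c + 1)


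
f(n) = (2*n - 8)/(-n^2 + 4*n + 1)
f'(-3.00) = 0.25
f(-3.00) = 0.70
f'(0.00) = 34.00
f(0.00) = -8.00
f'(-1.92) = 0.67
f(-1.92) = 1.14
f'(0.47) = 3.81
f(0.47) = -2.66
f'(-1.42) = 1.35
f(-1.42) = 1.62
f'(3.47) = 0.32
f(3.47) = -0.37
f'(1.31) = 0.80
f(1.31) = -1.19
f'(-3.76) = 0.15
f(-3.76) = 0.55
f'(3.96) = 1.49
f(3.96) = -0.07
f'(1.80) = 0.47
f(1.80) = -0.89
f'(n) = (2*n - 8)*(2*n - 4)/(-n^2 + 4*n + 1)^2 + 2/(-n^2 + 4*n + 1) = 2*(-n^2 + 4*n + 2*(n - 4)*(n - 2) + 1)/(-n^2 + 4*n + 1)^2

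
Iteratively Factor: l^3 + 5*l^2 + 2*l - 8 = (l + 4)*(l^2 + l - 2) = (l + 2)*(l + 4)*(l - 1)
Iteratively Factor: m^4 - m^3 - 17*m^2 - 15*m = (m - 5)*(m^3 + 4*m^2 + 3*m) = m*(m - 5)*(m^2 + 4*m + 3) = m*(m - 5)*(m + 3)*(m + 1)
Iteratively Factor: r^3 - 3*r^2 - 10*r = (r + 2)*(r^2 - 5*r) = (r - 5)*(r + 2)*(r)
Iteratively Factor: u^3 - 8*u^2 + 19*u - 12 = (u - 4)*(u^2 - 4*u + 3) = (u - 4)*(u - 1)*(u - 3)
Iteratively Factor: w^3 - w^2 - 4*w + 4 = (w - 2)*(w^2 + w - 2) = (w - 2)*(w - 1)*(w + 2)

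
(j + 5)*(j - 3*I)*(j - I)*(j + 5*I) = j^4 + 5*j^3 + I*j^3 + 17*j^2 + 5*I*j^2 + 85*j - 15*I*j - 75*I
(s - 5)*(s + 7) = s^2 + 2*s - 35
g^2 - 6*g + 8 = (g - 4)*(g - 2)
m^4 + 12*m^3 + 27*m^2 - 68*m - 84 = (m - 2)*(m + 1)*(m + 6)*(m + 7)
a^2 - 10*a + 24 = (a - 6)*(a - 4)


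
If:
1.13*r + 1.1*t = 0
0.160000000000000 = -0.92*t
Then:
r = 0.17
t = -0.17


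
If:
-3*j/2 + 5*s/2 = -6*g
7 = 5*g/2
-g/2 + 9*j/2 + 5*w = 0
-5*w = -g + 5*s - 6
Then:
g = 14/5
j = -82/3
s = -578/25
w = 622/25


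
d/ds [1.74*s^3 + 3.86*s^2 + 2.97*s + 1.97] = 5.22*s^2 + 7.72*s + 2.97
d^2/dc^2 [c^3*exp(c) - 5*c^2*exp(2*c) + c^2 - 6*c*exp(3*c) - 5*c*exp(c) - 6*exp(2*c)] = c^3*exp(c) - 20*c^2*exp(2*c) + 6*c^2*exp(c) - 54*c*exp(3*c) - 40*c*exp(2*c) + c*exp(c) - 36*exp(3*c) - 34*exp(2*c) - 10*exp(c) + 2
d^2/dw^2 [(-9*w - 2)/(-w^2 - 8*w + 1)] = 2*(4*(w + 4)^2*(9*w + 2) - (27*w + 74)*(w^2 + 8*w - 1))/(w^2 + 8*w - 1)^3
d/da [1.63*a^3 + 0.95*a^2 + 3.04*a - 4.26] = 4.89*a^2 + 1.9*a + 3.04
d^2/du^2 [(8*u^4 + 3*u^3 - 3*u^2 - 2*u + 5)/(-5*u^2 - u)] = 2*(-200*u^6 - 120*u^5 - 24*u^4 + 32*u^3 - 375*u^2 - 75*u - 5)/(u^3*(125*u^3 + 75*u^2 + 15*u + 1))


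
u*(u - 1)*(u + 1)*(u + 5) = u^4 + 5*u^3 - u^2 - 5*u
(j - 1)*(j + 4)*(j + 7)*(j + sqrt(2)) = j^4 + sqrt(2)*j^3 + 10*j^3 + 10*sqrt(2)*j^2 + 17*j^2 - 28*j + 17*sqrt(2)*j - 28*sqrt(2)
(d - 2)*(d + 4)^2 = d^3 + 6*d^2 - 32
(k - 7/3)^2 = k^2 - 14*k/3 + 49/9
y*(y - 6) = y^2 - 6*y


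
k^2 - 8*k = k*(k - 8)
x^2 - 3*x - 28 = (x - 7)*(x + 4)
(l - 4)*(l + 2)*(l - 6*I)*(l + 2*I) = l^4 - 2*l^3 - 4*I*l^3 + 4*l^2 + 8*I*l^2 - 24*l + 32*I*l - 96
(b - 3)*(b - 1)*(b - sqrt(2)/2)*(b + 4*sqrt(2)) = b^4 - 4*b^3 + 7*sqrt(2)*b^3/2 - 14*sqrt(2)*b^2 - b^2 + 21*sqrt(2)*b/2 + 16*b - 12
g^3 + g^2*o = g^2*(g + o)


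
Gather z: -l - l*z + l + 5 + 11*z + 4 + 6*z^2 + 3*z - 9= 6*z^2 + z*(14 - l)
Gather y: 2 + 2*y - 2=2*y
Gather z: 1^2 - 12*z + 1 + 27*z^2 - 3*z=27*z^2 - 15*z + 2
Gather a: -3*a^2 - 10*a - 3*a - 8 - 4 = -3*a^2 - 13*a - 12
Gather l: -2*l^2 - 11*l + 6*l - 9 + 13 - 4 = -2*l^2 - 5*l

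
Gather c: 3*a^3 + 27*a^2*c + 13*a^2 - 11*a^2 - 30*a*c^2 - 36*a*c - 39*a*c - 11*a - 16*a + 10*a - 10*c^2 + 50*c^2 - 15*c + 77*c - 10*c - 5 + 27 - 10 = 3*a^3 + 2*a^2 - 17*a + c^2*(40 - 30*a) + c*(27*a^2 - 75*a + 52) + 12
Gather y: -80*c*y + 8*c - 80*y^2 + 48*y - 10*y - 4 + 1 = 8*c - 80*y^2 + y*(38 - 80*c) - 3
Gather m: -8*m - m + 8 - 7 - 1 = -9*m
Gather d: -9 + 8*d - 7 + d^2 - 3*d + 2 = d^2 + 5*d - 14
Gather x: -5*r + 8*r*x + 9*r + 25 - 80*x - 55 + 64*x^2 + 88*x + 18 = 4*r + 64*x^2 + x*(8*r + 8) - 12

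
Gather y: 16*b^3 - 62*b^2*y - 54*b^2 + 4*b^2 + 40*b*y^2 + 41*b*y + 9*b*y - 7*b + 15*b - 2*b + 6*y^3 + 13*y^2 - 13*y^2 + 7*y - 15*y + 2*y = 16*b^3 - 50*b^2 + 40*b*y^2 + 6*b + 6*y^3 + y*(-62*b^2 + 50*b - 6)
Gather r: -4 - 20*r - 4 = -20*r - 8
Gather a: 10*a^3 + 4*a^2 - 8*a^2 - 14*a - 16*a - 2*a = 10*a^3 - 4*a^2 - 32*a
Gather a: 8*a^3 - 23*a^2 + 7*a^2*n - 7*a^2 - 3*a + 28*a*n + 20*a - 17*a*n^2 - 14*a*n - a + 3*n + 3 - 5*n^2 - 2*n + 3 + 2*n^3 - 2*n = 8*a^3 + a^2*(7*n - 30) + a*(-17*n^2 + 14*n + 16) + 2*n^3 - 5*n^2 - n + 6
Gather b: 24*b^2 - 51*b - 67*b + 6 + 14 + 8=24*b^2 - 118*b + 28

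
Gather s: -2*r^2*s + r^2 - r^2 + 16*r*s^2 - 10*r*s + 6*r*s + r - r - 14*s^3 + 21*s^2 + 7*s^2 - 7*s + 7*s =-14*s^3 + s^2*(16*r + 28) + s*(-2*r^2 - 4*r)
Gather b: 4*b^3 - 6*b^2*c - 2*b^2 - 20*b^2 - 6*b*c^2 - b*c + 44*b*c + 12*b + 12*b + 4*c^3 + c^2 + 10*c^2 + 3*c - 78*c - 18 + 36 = 4*b^3 + b^2*(-6*c - 22) + b*(-6*c^2 + 43*c + 24) + 4*c^3 + 11*c^2 - 75*c + 18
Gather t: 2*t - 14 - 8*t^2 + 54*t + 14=-8*t^2 + 56*t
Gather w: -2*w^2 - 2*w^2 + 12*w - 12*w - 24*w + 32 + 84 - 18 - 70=-4*w^2 - 24*w + 28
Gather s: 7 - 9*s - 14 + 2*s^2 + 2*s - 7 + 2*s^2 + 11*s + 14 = 4*s^2 + 4*s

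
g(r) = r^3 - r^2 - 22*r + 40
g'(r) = 3*r^2 - 2*r - 22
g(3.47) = -6.60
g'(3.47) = 7.18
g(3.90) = -1.69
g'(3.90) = 15.83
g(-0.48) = 50.22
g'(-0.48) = -20.35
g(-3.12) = 68.53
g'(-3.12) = 13.44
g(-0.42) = 48.99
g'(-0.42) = -20.63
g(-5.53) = -38.03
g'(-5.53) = 80.80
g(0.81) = 22.06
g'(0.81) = -21.65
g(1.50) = 8.12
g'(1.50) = -18.25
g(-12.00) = -1568.00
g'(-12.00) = 434.00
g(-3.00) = 70.00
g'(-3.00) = 11.00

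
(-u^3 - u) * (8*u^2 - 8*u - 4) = -8*u^5 + 8*u^4 - 4*u^3 + 8*u^2 + 4*u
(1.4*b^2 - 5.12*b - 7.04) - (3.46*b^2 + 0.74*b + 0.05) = -2.06*b^2 - 5.86*b - 7.09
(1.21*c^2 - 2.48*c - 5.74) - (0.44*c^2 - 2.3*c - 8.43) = 0.77*c^2 - 0.18*c + 2.69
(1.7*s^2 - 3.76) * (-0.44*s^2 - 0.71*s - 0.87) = -0.748*s^4 - 1.207*s^3 + 0.1754*s^2 + 2.6696*s + 3.2712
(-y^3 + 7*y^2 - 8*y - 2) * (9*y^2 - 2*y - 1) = -9*y^5 + 65*y^4 - 85*y^3 - 9*y^2 + 12*y + 2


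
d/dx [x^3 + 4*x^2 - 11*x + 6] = 3*x^2 + 8*x - 11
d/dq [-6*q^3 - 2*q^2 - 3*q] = -18*q^2 - 4*q - 3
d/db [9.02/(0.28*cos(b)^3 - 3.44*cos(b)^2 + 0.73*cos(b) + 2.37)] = (7.5768*cos(b)^2 - 62.0576*cos(b) + 6.5846)*sin(b)/(0.28*cos(b)^3 - 3.44*cos(b)^2 + 0.73*cos(b) + 2.37)^2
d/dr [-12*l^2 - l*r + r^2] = -l + 2*r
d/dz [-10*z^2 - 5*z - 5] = -20*z - 5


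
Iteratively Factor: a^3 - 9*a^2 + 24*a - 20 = (a - 2)*(a^2 - 7*a + 10) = (a - 5)*(a - 2)*(a - 2)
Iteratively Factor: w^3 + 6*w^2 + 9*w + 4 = (w + 4)*(w^2 + 2*w + 1) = (w + 1)*(w + 4)*(w + 1)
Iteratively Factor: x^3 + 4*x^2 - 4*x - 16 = (x - 2)*(x^2 + 6*x + 8) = (x - 2)*(x + 4)*(x + 2)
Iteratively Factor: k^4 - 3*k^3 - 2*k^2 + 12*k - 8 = (k - 1)*(k^3 - 2*k^2 - 4*k + 8) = (k - 2)*(k - 1)*(k^2 - 4) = (k - 2)^2*(k - 1)*(k + 2)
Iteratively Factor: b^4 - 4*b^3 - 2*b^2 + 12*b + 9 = (b + 1)*(b^3 - 5*b^2 + 3*b + 9) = (b + 1)^2*(b^2 - 6*b + 9) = (b - 3)*(b + 1)^2*(b - 3)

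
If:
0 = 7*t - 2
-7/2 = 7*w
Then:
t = 2/7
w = -1/2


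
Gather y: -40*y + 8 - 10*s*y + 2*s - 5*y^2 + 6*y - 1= 2*s - 5*y^2 + y*(-10*s - 34) + 7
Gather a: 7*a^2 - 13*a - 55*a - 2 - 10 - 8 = 7*a^2 - 68*a - 20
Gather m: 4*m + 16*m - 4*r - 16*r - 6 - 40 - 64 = 20*m - 20*r - 110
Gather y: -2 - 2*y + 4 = 2 - 2*y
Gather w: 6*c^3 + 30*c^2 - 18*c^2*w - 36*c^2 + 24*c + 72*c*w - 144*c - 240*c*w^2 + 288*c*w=6*c^3 - 6*c^2 - 240*c*w^2 - 120*c + w*(-18*c^2 + 360*c)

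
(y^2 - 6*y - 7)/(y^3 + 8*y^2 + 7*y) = (y - 7)/(y*(y + 7))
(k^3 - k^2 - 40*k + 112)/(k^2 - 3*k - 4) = (k^2 + 3*k - 28)/(k + 1)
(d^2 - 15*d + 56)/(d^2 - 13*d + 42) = (d - 8)/(d - 6)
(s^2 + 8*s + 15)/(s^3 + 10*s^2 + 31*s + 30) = 1/(s + 2)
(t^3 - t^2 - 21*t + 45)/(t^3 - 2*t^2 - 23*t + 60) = (t - 3)/(t - 4)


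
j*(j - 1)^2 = j^3 - 2*j^2 + j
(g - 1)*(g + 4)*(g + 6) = g^3 + 9*g^2 + 14*g - 24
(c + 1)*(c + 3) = c^2 + 4*c + 3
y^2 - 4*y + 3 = (y - 3)*(y - 1)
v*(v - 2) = v^2 - 2*v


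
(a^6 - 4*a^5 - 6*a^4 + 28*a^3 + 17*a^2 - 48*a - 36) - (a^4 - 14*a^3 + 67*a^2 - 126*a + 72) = a^6 - 4*a^5 - 7*a^4 + 42*a^3 - 50*a^2 + 78*a - 108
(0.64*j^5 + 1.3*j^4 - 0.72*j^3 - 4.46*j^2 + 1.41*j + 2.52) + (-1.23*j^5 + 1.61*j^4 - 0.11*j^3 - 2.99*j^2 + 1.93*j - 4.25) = -0.59*j^5 + 2.91*j^4 - 0.83*j^3 - 7.45*j^2 + 3.34*j - 1.73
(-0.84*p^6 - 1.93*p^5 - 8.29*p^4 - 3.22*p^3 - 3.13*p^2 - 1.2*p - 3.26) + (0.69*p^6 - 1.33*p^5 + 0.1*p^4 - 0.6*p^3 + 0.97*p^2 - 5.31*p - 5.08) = -0.15*p^6 - 3.26*p^5 - 8.19*p^4 - 3.82*p^3 - 2.16*p^2 - 6.51*p - 8.34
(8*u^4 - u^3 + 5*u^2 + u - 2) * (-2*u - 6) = -16*u^5 - 46*u^4 - 4*u^3 - 32*u^2 - 2*u + 12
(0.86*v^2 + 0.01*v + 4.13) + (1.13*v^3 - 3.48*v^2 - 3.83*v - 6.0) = 1.13*v^3 - 2.62*v^2 - 3.82*v - 1.87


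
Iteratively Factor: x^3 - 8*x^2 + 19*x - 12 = (x - 4)*(x^2 - 4*x + 3) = (x - 4)*(x - 1)*(x - 3)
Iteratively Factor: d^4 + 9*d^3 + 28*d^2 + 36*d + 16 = (d + 2)*(d^3 + 7*d^2 + 14*d + 8) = (d + 1)*(d + 2)*(d^2 + 6*d + 8) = (d + 1)*(d + 2)*(d + 4)*(d + 2)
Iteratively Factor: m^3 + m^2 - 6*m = (m)*(m^2 + m - 6) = m*(m + 3)*(m - 2)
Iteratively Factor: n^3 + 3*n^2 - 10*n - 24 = (n - 3)*(n^2 + 6*n + 8) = (n - 3)*(n + 2)*(n + 4)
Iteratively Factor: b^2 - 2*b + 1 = (b - 1)*(b - 1)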